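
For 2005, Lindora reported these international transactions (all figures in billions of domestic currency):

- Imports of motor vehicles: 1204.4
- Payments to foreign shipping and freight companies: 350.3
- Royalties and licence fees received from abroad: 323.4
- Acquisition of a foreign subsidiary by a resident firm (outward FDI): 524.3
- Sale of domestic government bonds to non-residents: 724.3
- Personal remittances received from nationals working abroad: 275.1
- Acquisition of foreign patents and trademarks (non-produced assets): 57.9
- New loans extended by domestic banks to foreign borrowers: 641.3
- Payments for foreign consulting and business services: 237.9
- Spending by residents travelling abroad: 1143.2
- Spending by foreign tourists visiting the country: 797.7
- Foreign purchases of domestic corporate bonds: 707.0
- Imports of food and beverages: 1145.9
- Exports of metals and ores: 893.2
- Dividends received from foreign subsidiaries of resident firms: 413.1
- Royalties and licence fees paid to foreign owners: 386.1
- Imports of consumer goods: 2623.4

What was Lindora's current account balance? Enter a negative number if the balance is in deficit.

Goods: -1204.4 + 893.2 - 2623.4 - 1145.9 = -4080.5
Services: -350.3 - 237.9 + 323.4 + 797.7 - 386.1 - 1143.2 = -996.4
Primary income: 413.1
Secondary income: 275.1
Current account = (-4080.5) + (-996.4) + 413.1 + 275.1 = -4388.7
(Excluded from the current account — financial account: acquisition of a foreign subsidiary by a resident firm (outward FDI) 524.3, sale of domestic government bonds to non-residents 724.3, new loans extended by domestic banks to foreign borrowers 641.3, foreign purchases of domestic corporate bonds 707.0; capital account: acquisition of foreign patents and trademarks (non-produced assets) 57.9.)

-4388.7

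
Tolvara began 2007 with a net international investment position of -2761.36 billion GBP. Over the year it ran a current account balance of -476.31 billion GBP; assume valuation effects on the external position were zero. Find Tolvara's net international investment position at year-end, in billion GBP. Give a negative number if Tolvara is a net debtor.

With no valuation effects, change in NIIP = current account = -476.31
End-of-year NIIP = -2761.36 + (-476.31) = -3237.67

-3237.67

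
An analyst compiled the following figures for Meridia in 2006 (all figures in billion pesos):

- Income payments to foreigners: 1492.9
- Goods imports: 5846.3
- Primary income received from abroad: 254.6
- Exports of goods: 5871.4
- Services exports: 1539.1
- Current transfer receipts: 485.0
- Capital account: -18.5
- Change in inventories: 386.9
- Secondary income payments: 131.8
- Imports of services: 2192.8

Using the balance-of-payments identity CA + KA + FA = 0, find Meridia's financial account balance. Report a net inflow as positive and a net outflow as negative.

Goods balance = 5871.4 - 5846.3 = 25.1
Services balance = 1539.1 - 2192.8 = -653.7
Trade balance (goods + services) = 25.1 + (-653.7) = -628.6
Net primary income = 254.6 - 1492.9 = -1238.3
Net secondary income = 485.0 - 131.8 = 353.2
Current account = -628.6 + (-1238.3) + 353.2 = -1513.7
Financial account = -(-1513.7 + (-18.5)) = 1532.2

1532.2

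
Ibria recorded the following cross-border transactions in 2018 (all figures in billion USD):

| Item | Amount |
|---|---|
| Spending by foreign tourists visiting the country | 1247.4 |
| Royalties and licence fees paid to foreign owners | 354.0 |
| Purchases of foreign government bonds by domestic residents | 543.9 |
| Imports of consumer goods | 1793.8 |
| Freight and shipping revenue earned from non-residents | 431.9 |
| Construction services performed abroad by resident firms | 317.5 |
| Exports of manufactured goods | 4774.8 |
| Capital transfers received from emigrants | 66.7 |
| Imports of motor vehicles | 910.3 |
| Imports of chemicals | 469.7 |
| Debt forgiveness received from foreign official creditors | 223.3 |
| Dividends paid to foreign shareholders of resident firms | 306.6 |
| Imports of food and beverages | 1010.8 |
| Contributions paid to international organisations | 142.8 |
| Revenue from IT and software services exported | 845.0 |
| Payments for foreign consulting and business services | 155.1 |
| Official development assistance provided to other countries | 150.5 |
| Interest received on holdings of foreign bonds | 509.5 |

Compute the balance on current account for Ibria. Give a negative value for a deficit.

2832.5

Goods: -469.7 - 1793.8 + 4774.8 - 1010.8 - 910.3 = 590.2
Services: 431.9 + 845.0 + 317.5 - 354.0 - 155.1 + 1247.4 = 2332.7
Primary income: -306.6 + 509.5 = 202.9
Secondary income: -150.5 - 142.8 = -293.3
Current account = 590.2 + 2332.7 + 202.9 + (-293.3) = 2832.5
(Excluded from the current account — financial account: purchases of foreign government bonds by domestic residents 543.9; capital account: capital transfers received from emigrants 66.7, debt forgiveness received from foreign official creditors 223.3.)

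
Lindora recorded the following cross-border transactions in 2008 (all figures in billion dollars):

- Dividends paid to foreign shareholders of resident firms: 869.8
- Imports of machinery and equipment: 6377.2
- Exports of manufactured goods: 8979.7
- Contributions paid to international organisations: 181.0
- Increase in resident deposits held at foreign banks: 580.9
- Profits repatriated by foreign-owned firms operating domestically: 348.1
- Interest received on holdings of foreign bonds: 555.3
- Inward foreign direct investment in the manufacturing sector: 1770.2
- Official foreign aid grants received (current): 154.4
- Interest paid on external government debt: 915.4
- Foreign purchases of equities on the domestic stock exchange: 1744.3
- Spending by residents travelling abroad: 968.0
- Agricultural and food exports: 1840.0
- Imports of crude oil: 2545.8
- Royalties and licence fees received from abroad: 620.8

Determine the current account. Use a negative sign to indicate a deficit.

Goods: -2545.8 - 6377.2 + 8979.7 + 1840.0 = 1896.7
Services: 620.8 - 968.0 = -347.2
Primary income: 555.3 - 348.1 - 915.4 - 869.8 = -1578.0
Secondary income: -181.0 + 154.4 = -26.6
Current account = 1896.7 + (-347.2) + (-1578.0) + (-26.6) = -55.1
(Excluded from the current account — financial account: increase in resident deposits held at foreign banks 580.9, inward foreign direct investment in the manufacturing sector 1770.2, foreign purchases of equities on the domestic stock exchange 1744.3.)

-55.1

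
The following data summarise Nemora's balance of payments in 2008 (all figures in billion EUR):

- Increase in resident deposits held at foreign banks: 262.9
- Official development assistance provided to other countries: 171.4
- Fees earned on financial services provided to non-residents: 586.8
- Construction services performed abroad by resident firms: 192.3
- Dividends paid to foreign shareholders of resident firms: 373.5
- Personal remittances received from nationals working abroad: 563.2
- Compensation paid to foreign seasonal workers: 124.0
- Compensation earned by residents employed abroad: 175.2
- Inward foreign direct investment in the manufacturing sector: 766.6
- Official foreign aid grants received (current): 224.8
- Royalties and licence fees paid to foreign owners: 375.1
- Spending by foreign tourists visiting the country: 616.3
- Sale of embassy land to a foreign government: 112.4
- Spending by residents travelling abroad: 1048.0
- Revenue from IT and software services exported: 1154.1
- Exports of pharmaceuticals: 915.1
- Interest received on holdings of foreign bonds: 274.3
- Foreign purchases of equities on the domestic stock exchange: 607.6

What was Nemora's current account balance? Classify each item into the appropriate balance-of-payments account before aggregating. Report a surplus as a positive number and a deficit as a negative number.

2610.1

Goods: 915.1
Services: 616.3 - 375.1 + 192.3 + 1154.1 + 586.8 - 1048.0 = 1126.4
Primary income: 175.2 + 274.3 - 124.0 - 373.5 = -48.0
Secondary income: -171.4 + 224.8 + 563.2 = 616.6
Current account = 915.1 + 1126.4 + (-48.0) + 616.6 = 2610.1
(Excluded from the current account — financial account: increase in resident deposits held at foreign banks 262.9, inward foreign direct investment in the manufacturing sector 766.6, foreign purchases of equities on the domestic stock exchange 607.6; capital account: sale of embassy land to a foreign government 112.4.)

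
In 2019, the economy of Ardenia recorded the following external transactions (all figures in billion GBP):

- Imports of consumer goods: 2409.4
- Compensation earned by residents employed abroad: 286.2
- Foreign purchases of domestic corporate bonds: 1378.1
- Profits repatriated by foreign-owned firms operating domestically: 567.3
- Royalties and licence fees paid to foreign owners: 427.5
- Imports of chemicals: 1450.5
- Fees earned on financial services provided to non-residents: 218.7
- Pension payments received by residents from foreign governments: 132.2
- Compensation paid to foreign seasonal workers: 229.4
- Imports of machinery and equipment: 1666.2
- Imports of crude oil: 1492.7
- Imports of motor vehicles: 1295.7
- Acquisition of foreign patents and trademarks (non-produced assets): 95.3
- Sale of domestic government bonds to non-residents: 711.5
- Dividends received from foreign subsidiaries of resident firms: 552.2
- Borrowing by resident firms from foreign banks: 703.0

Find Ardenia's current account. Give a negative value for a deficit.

Goods: -1295.7 - 1666.2 - 1450.5 - 1492.7 - 2409.4 = -8314.5
Services: -427.5 + 218.7 = -208.8
Primary income: 552.2 + 286.2 - 567.3 - 229.4 = 41.7
Secondary income: 132.2
Current account = (-8314.5) + (-208.8) + 41.7 + 132.2 = -8349.4
(Excluded from the current account — financial account: foreign purchases of domestic corporate bonds 1378.1, sale of domestic government bonds to non-residents 711.5, borrowing by resident firms from foreign banks 703.0; capital account: acquisition of foreign patents and trademarks (non-produced assets) 95.3.)

-8349.4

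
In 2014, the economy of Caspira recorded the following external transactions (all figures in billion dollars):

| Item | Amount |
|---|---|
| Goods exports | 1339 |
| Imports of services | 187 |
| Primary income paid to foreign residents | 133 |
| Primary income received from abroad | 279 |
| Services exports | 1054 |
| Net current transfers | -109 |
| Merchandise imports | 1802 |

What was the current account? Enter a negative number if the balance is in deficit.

441

Goods balance = 1339 - 1802 = -463
Services balance = 1054 - 187 = 867
Trade balance (goods + services) = -463 + 867 = 404
Net primary income = 279 - 133 = 146
Net secondary income = -109
Current account = 404 + 146 + (-109) = 441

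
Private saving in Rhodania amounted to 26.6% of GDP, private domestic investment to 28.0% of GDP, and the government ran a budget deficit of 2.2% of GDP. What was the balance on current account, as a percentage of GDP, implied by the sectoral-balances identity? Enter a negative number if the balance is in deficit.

By the sectoral-balances identity, CA = (S_private - I) + (T - G).
Private balance = 26.6 - 28.0 = -1.4
Government balance (T - G) = -2.2
CA = -1.4 + (-2.2) = -3.6

-3.6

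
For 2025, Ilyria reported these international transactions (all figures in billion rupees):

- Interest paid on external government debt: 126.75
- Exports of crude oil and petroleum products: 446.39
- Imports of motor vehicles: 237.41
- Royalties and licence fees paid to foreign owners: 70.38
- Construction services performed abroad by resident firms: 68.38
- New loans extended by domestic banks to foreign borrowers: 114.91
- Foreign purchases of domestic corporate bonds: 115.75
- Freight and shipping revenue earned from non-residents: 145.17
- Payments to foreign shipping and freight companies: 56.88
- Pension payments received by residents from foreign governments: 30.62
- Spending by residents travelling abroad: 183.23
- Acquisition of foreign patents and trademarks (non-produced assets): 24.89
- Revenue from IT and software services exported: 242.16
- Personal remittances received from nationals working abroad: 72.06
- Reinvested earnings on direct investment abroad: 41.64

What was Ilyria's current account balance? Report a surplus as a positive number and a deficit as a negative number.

371.77

Goods: 446.39 - 237.41 = 208.98
Services: -70.38 - 56.88 - 183.23 + 68.38 + 145.17 + 242.16 = 145.22
Primary income: -126.75 + 41.64 = -85.11
Secondary income: 30.62 + 72.06 = 102.68
Current account = 208.98 + 145.22 + (-85.11) + 102.68 = 371.77
(Excluded from the current account — financial account: new loans extended by domestic banks to foreign borrowers 114.91, foreign purchases of domestic corporate bonds 115.75; capital account: acquisition of foreign patents and trademarks (non-produced assets) 24.89.)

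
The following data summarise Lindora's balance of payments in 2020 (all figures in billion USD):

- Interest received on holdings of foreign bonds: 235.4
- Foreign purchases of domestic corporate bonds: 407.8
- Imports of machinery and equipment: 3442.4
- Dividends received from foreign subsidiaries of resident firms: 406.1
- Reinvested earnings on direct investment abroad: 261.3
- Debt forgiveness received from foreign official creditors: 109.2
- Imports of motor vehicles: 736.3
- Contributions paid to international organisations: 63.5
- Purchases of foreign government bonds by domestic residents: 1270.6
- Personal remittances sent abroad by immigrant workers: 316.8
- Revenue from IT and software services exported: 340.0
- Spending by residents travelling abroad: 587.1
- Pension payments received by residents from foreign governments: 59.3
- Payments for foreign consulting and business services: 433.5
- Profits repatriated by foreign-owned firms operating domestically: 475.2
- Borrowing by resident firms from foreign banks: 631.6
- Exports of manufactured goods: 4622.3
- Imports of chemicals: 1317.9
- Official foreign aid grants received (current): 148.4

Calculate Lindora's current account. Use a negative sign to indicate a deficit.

-1299.9

Goods: 4622.3 - 1317.9 - 736.3 - 3442.4 = -874.3
Services: -587.1 + 340.0 - 433.5 = -680.6
Primary income: 235.4 + 406.1 - 475.2 + 261.3 = 427.6
Secondary income: -316.8 + 59.3 - 63.5 + 148.4 = -172.6
Current account = (-874.3) + (-680.6) + 427.6 + (-172.6) = -1299.9
(Excluded from the current account — financial account: foreign purchases of domestic corporate bonds 407.8, purchases of foreign government bonds by domestic residents 1270.6, borrowing by resident firms from foreign banks 631.6; capital account: debt forgiveness received from foreign official creditors 109.2.)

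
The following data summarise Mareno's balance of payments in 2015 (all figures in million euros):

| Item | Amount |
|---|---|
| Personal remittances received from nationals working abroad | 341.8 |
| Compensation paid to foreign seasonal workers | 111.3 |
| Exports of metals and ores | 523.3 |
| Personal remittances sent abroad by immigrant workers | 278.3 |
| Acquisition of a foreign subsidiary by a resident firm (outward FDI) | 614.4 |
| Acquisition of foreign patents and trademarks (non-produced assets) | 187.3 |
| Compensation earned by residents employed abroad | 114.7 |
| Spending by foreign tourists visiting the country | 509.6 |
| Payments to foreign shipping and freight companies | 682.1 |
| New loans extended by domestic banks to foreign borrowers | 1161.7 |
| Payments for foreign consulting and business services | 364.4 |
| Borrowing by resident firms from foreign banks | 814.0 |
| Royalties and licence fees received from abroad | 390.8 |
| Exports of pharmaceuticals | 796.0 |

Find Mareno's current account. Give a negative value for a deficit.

1240.1

Goods: 796.0 + 523.3 = 1319.3
Services: 390.8 - 364.4 - 682.1 + 509.6 = -146.1
Primary income: -111.3 + 114.7 = 3.4
Secondary income: -278.3 + 341.8 = 63.5
Current account = 1319.3 + (-146.1) + 3.4 + 63.5 = 1240.1
(Excluded from the current account — financial account: acquisition of a foreign subsidiary by a resident firm (outward FDI) 614.4, new loans extended by domestic banks to foreign borrowers 1161.7, borrowing by resident firms from foreign banks 814.0; capital account: acquisition of foreign patents and trademarks (non-produced assets) 187.3.)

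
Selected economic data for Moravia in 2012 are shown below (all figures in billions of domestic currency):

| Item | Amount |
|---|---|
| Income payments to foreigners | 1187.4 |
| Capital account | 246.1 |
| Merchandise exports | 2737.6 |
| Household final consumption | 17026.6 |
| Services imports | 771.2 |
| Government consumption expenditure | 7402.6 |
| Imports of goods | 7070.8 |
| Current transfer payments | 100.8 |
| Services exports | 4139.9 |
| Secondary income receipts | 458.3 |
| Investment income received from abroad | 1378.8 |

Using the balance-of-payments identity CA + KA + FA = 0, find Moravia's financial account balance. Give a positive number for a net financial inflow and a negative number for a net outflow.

Goods balance = 2737.6 - 7070.8 = -4333.2
Services balance = 4139.9 - 771.2 = 3368.7
Trade balance (goods + services) = -4333.2 + 3368.7 = -964.5
Net primary income = 1378.8 - 1187.4 = 191.4
Net secondary income = 458.3 - 100.8 = 357.5
Current account = -964.5 + 191.4 + 357.5 = -415.6
Financial account = -(-415.6 + 246.1) = 169.5

169.5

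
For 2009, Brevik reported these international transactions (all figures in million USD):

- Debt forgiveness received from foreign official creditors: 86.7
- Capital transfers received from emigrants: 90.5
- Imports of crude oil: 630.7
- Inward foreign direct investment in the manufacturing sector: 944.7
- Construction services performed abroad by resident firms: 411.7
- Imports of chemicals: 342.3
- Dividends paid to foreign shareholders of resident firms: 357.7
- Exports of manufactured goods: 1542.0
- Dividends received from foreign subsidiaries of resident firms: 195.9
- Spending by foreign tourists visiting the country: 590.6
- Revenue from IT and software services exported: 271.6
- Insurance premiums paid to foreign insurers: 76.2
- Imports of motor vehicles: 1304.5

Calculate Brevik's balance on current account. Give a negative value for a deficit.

Goods: -1304.5 - 630.7 - 342.3 + 1542.0 = -735.5
Services: 411.7 + 590.6 + 271.6 - 76.2 = 1197.7
Primary income: 195.9 - 357.7 = -161.8
Current account = (-735.5) + 1197.7 + (-161.8) = 300.4
(Excluded from the current account — capital account: debt forgiveness received from foreign official creditors 86.7, capital transfers received from emigrants 90.5; financial account: inward foreign direct investment in the manufacturing sector 944.7.)

300.4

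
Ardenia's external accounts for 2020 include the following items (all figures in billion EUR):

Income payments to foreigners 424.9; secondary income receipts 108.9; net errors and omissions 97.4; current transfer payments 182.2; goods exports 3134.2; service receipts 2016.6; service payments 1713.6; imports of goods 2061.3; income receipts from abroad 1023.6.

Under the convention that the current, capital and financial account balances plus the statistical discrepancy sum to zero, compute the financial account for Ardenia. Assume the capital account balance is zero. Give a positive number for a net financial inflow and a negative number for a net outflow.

Goods balance = 3134.2 - 2061.3 = 1072.9
Services balance = 2016.6 - 1713.6 = 303.0
Trade balance (goods + services) = 1072.9 + 303.0 = 1375.9
Net primary income = 1023.6 - 424.9 = 598.7
Net secondary income = 108.9 - 182.2 = -73.3
Current account = 1375.9 + 598.7 + (-73.3) = 1901.3
Financial account = -(1901.3 + 97.4) = -1998.7

-1998.7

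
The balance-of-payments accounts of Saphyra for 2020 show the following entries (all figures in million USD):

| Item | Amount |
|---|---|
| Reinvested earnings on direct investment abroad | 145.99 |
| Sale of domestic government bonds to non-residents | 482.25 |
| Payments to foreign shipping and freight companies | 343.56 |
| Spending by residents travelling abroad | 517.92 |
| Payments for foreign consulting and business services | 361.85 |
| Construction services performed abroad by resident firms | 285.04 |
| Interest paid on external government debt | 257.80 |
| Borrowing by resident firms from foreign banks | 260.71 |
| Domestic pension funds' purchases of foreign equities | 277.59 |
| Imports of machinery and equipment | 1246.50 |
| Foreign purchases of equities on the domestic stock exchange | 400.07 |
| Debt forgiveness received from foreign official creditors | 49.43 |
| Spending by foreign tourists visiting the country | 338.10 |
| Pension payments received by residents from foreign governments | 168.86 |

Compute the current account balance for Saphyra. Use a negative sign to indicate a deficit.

-1789.64

Goods: -1246.50
Services: 285.04 + 338.10 - 361.85 - 343.56 - 517.92 = -600.19
Primary income: -257.80 + 145.99 = -111.81
Secondary income: 168.86
Current account = (-1246.50) + (-600.19) + (-111.81) + 168.86 = -1789.64
(Excluded from the current account — financial account: sale of domestic government bonds to non-residents 482.25, borrowing by resident firms from foreign banks 260.71, domestic pension funds' purchases of foreign equities 277.59, foreign purchases of equities on the domestic stock exchange 400.07; capital account: debt forgiveness received from foreign official creditors 49.43.)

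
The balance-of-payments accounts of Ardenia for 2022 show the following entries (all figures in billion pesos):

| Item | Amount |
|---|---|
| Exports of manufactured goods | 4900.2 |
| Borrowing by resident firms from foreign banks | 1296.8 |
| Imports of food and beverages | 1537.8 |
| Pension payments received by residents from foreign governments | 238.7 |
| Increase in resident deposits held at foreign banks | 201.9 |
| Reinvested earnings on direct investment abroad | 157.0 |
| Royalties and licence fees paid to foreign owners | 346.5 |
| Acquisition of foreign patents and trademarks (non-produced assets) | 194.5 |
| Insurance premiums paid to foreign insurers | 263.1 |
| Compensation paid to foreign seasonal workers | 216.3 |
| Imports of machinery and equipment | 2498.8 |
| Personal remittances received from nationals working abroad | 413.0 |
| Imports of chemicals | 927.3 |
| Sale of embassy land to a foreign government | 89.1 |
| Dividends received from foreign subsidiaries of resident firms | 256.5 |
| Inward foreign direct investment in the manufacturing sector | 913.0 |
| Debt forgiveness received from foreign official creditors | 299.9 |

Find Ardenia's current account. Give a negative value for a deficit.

175.6

Goods: -2498.8 + 4900.2 - 927.3 - 1537.8 = -63.7
Services: -346.5 - 263.1 = -609.6
Primary income: -216.3 + 256.5 + 157.0 = 197.2
Secondary income: 413.0 + 238.7 = 651.7
Current account = (-63.7) + (-609.6) + 197.2 + 651.7 = 175.6
(Excluded from the current account — financial account: borrowing by resident firms from foreign banks 1296.8, increase in resident deposits held at foreign banks 201.9, inward foreign direct investment in the manufacturing sector 913.0; capital account: acquisition of foreign patents and trademarks (non-produced assets) 194.5, sale of embassy land to a foreign government 89.1, debt forgiveness received from foreign official creditors 299.9.)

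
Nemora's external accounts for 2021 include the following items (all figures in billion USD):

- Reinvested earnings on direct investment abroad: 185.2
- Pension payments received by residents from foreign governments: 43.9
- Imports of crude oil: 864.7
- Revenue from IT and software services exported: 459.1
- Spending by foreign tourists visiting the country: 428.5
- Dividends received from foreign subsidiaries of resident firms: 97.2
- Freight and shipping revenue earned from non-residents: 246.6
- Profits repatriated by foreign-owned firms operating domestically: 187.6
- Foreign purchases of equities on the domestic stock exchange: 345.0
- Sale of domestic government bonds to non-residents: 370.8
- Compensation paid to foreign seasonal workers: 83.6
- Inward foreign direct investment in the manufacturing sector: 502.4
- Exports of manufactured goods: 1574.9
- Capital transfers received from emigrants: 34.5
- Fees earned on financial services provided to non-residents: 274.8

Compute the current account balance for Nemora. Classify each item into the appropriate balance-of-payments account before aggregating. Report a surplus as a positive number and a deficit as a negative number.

2174.3

Goods: 1574.9 - 864.7 = 710.2
Services: 428.5 + 274.8 + 459.1 + 246.6 = 1409.0
Primary income: -83.6 + 185.2 + 97.2 - 187.6 = 11.2
Secondary income: 43.9
Current account = 710.2 + 1409.0 + 11.2 + 43.9 = 2174.3
(Excluded from the current account — financial account: foreign purchases of equities on the domestic stock exchange 345.0, sale of domestic government bonds to non-residents 370.8, inward foreign direct investment in the manufacturing sector 502.4; capital account: capital transfers received from emigrants 34.5.)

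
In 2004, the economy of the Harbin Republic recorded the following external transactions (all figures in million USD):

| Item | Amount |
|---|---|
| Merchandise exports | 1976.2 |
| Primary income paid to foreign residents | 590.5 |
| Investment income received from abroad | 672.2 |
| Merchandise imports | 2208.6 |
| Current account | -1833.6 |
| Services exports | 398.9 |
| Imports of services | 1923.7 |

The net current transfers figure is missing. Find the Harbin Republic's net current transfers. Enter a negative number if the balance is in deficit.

-158.1

Current account = goods balance + services balance + net primary income + net secondary income
Sum of the known components = -1675.5
Net current transfers = CA - (known components) = -1833.6 - (-1675.5) = -158.1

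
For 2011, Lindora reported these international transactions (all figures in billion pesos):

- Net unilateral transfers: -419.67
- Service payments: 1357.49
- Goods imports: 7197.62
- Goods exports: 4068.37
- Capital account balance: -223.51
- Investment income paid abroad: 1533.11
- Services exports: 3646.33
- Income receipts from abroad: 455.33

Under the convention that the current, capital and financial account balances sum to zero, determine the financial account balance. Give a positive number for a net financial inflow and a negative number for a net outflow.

2561.37

Goods balance = 4068.37 - 7197.62 = -3129.25
Services balance = 3646.33 - 1357.49 = 2288.84
Trade balance (goods + services) = -3129.25 + 2288.84 = -840.41
Net primary income = 455.33 - 1533.11 = -1077.78
Net secondary income = -419.67
Current account = -840.41 + (-1077.78) + (-419.67) = -2337.86
Financial account = -(-2337.86 + (-223.51)) = 2561.37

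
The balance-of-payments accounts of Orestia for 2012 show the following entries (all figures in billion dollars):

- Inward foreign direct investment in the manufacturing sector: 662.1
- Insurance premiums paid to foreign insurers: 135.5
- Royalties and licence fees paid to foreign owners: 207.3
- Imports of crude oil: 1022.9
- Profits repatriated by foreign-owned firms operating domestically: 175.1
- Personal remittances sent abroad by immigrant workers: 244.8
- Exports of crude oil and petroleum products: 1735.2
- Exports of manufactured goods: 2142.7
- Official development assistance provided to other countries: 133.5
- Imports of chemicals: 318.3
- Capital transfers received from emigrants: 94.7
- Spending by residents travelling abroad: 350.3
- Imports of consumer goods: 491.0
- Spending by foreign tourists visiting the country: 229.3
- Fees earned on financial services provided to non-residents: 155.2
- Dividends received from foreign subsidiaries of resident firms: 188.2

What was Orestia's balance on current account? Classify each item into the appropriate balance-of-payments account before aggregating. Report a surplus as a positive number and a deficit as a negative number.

Goods: -1022.9 - 318.3 - 491.0 + 2142.7 + 1735.2 = 2045.7
Services: -135.5 - 207.3 - 350.3 + 229.3 + 155.2 = -308.6
Primary income: -175.1 + 188.2 = 13.1
Secondary income: -133.5 - 244.8 = -378.3
Current account = 2045.7 + (-308.6) + 13.1 + (-378.3) = 1371.9
(Excluded from the current account — financial account: inward foreign direct investment in the manufacturing sector 662.1; capital account: capital transfers received from emigrants 94.7.)

1371.9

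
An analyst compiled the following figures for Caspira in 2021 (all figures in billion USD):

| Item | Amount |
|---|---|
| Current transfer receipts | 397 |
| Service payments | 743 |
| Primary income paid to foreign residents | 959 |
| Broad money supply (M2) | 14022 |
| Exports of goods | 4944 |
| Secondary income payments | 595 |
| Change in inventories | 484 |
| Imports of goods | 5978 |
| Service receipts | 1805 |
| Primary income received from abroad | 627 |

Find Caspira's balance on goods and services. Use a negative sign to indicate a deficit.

Goods balance = 4944 - 5978 = -1034
Services balance = 1805 - 743 = 1062
Trade balance (goods + services) = -1034 + 1062 = 28

28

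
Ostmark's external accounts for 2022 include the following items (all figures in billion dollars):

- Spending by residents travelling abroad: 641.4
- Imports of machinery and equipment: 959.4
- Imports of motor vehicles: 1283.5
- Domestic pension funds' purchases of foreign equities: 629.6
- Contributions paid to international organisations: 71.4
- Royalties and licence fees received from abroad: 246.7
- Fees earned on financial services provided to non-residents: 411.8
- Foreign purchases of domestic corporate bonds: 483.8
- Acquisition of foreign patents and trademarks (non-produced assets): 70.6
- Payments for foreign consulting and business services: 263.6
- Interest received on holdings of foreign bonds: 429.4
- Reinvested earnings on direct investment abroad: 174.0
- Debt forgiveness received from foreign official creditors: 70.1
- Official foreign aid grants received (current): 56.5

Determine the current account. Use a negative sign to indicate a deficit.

-1900.9

Goods: -1283.5 - 959.4 = -2242.9
Services: -641.4 + 246.7 + 411.8 - 263.6 = -246.5
Primary income: 174.0 + 429.4 = 603.4
Secondary income: -71.4 + 56.5 = -14.9
Current account = (-2242.9) + (-246.5) + 603.4 + (-14.9) = -1900.9
(Excluded from the current account — financial account: domestic pension funds' purchases of foreign equities 629.6, foreign purchases of domestic corporate bonds 483.8; capital account: acquisition of foreign patents and trademarks (non-produced assets) 70.6, debt forgiveness received from foreign official creditors 70.1.)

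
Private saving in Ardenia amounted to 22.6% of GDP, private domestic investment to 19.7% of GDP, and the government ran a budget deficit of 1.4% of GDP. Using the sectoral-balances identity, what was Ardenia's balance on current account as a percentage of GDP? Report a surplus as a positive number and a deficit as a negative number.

1.5

By the sectoral-balances identity, CA = (S_private - I) + (T - G).
Private balance = 22.6 - 19.7 = 2.9
Government balance (T - G) = -1.4
CA = 2.9 + (-1.4) = 1.5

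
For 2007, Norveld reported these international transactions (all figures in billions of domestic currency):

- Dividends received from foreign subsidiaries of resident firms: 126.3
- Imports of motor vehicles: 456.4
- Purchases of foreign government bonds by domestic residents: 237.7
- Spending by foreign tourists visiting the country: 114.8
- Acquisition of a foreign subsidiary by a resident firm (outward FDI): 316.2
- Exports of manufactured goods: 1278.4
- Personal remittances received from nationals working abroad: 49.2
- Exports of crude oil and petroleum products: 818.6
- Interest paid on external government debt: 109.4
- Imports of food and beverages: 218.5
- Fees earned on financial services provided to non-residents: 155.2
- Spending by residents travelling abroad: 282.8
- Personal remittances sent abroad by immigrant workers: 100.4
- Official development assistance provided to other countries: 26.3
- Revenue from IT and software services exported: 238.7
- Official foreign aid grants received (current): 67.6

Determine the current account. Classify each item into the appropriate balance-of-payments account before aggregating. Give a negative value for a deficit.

1655.0

Goods: 818.6 + 1278.4 - 218.5 - 456.4 = 1422.1
Services: 114.8 - 282.8 + 155.2 + 238.7 = 225.9
Primary income: -109.4 + 126.3 = 16.9
Secondary income: -100.4 + 67.6 - 26.3 + 49.2 = -9.9
Current account = 1422.1 + 225.9 + 16.9 + (-9.9) = 1655.0
(Excluded from the current account — financial account: purchases of foreign government bonds by domestic residents 237.7, acquisition of a foreign subsidiary by a resident firm (outward FDI) 316.2.)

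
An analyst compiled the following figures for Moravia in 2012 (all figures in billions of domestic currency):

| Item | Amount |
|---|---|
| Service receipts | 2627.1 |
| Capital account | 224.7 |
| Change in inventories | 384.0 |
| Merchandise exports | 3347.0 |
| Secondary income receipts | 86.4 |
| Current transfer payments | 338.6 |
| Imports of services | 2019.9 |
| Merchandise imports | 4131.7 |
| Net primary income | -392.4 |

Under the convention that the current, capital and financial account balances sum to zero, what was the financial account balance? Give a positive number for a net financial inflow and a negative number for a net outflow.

Goods balance = 3347.0 - 4131.7 = -784.7
Services balance = 2627.1 - 2019.9 = 607.2
Trade balance (goods + services) = -784.7 + 607.2 = -177.5
Net primary income = -392.4
Net secondary income = 86.4 - 338.6 = -252.2
Current account = -177.5 + (-392.4) + (-252.2) = -822.1
Financial account = -(-822.1 + 224.7) = 597.4

597.4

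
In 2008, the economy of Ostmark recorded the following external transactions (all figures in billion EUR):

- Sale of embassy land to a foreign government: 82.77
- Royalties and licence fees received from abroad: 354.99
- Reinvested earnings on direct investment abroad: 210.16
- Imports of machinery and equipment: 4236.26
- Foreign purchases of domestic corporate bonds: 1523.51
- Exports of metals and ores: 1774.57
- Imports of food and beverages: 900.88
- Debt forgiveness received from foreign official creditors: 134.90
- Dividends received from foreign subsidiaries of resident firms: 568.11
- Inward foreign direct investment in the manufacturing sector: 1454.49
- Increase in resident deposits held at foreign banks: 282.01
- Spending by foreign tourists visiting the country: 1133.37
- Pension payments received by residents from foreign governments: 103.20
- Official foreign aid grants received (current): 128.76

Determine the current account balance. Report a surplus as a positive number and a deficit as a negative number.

-863.98

Goods: -4236.26 + 1774.57 - 900.88 = -3362.57
Services: 354.99 + 1133.37 = 1488.36
Primary income: 568.11 + 210.16 = 778.27
Secondary income: 103.20 + 128.76 = 231.96
Current account = (-3362.57) + 1488.36 + 778.27 + 231.96 = -863.98
(Excluded from the current account — capital account: sale of embassy land to a foreign government 82.77, debt forgiveness received from foreign official creditors 134.90; financial account: foreign purchases of domestic corporate bonds 1523.51, inward foreign direct investment in the manufacturing sector 1454.49, increase in resident deposits held at foreign banks 282.01.)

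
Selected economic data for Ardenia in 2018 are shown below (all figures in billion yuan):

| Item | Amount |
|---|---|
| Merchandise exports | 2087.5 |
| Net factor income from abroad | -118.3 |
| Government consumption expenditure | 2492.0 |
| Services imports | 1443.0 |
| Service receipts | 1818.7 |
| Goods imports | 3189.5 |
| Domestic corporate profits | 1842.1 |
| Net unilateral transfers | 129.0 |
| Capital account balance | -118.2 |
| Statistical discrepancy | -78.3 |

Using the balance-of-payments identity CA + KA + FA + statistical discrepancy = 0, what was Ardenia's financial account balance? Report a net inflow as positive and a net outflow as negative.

912.1

Goods balance = 2087.5 - 3189.5 = -1102.0
Services balance = 1818.7 - 1443.0 = 375.7
Trade balance (goods + services) = -1102.0 + 375.7 = -726.3
Net primary income = -118.3
Net secondary income = 129.0
Current account = -726.3 + (-118.3) + 129.0 = -715.6
Financial account = -(-715.6 + (-118.2) + (-78.3)) = 912.1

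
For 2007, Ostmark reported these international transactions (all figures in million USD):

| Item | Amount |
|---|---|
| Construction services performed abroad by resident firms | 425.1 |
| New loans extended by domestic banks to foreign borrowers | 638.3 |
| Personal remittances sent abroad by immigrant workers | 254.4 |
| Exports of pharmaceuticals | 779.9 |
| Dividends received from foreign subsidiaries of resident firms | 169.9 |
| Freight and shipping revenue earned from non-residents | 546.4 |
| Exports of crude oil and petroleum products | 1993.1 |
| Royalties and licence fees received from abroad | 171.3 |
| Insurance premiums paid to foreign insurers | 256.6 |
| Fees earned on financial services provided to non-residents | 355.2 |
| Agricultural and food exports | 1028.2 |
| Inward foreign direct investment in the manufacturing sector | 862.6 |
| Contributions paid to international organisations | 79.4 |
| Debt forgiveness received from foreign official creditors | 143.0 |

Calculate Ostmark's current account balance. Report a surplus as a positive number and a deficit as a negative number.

Goods: 779.9 + 1993.1 + 1028.2 = 3801.2
Services: 171.3 - 256.6 + 425.1 + 355.2 + 546.4 = 1241.4
Primary income: 169.9
Secondary income: -79.4 - 254.4 = -333.8
Current account = 3801.2 + 1241.4 + 169.9 + (-333.8) = 4878.7
(Excluded from the current account — financial account: new loans extended by domestic banks to foreign borrowers 638.3, inward foreign direct investment in the manufacturing sector 862.6; capital account: debt forgiveness received from foreign official creditors 143.0.)

4878.7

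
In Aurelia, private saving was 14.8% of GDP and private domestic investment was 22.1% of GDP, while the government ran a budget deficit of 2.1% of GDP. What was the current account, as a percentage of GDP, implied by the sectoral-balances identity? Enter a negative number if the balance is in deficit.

By the sectoral-balances identity, CA = (S_private - I) + (T - G).
Private balance = 14.8 - 22.1 = -7.3
Government balance (T - G) = -2.1
CA = -7.3 + (-2.1) = -9.4

-9.4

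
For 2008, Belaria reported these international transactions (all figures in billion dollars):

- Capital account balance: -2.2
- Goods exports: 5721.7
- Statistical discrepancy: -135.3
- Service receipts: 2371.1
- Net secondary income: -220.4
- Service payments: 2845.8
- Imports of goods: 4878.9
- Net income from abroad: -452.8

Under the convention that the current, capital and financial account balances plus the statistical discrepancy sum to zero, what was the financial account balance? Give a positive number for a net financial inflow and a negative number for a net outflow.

Goods balance = 5721.7 - 4878.9 = 842.8
Services balance = 2371.1 - 2845.8 = -474.7
Trade balance (goods + services) = 842.8 + (-474.7) = 368.1
Net primary income = -452.8
Net secondary income = -220.4
Current account = 368.1 + (-452.8) + (-220.4) = -305.1
Financial account = -(-305.1 + (-2.2) + (-135.3)) = 442.6

442.6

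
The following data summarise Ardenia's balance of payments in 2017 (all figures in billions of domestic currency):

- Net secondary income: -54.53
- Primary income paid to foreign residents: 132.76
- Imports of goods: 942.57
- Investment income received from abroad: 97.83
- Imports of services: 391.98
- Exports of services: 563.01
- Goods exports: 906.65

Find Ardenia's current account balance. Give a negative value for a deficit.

45.65

Goods balance = 906.65 - 942.57 = -35.92
Services balance = 563.01 - 391.98 = 171.03
Trade balance (goods + services) = -35.92 + 171.03 = 135.11
Net primary income = 97.83 - 132.76 = -34.93
Net secondary income = -54.53
Current account = 135.11 + (-34.93) + (-54.53) = 45.65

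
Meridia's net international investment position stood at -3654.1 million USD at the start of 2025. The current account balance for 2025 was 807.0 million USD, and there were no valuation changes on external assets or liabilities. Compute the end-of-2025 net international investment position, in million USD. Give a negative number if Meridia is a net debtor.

With no valuation effects, change in NIIP = current account = 807.0
End-of-year NIIP = -3654.1 + 807.0 = -2847.1

-2847.1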